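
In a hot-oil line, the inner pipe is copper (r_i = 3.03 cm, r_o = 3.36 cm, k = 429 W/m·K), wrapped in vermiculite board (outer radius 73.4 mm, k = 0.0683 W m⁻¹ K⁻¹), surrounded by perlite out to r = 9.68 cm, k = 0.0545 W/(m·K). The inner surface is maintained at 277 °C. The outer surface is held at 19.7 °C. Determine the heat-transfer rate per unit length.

Treat each layer as a resistance in series:
  R'_copper = ln(0.0336/0.0303)/(2πk) = 0.1034/(2π·429) = 3.835×10^-5 m·K/W
  R'_vermiculite board = ln(0.0734/0.0336)/(2πk) = 0.7814/(2π·0.0683) = 1.821 m·K/W
  R'_perlite = ln(0.0968/0.0734)/(2πk) = 0.2767/(2π·0.0545) = 0.8081 m·K/W
ΣR = 3.835×10^-5 + 1.821 + 0.8081 = 2.629 m·K/W
Q' = ΔT/ΣR = (277 °C − 19.7 °C)/2.629 = 97.9 W/m

Q' = 97.9 W/m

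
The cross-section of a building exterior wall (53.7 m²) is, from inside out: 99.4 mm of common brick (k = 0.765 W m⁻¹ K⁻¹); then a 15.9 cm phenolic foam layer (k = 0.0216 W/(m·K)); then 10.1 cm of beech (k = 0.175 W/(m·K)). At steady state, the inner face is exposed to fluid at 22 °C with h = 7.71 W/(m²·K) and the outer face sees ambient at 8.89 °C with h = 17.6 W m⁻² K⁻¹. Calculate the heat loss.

Q = 85.3 W

Treat each layer as a resistance in series:
  R_conv,in = 1/(hA) = 1/(7.71·53.7) = 0.002415 K/W
  R_common brick = L/(kA) = 0.0994/(0.765·53.7) = 0.002420 K/W
  R_phenolic foam = L/(kA) = 0.159/(0.0216·53.7) = 0.1371 K/W
  R_beech = L/(kA) = 0.101/(0.175·53.7) = 0.01075 K/W
  R_conv,out = 1/(hA) = 1/(17.6·53.7) = 0.001058 K/W
ΣR = 0.002415 + 0.002420 + 0.1371 + 0.01075 + 0.001058 = 0.1537 K/W
Q = ΔT/ΣR = (22 °C − 8.89 °C)/0.1537 = 85.3 W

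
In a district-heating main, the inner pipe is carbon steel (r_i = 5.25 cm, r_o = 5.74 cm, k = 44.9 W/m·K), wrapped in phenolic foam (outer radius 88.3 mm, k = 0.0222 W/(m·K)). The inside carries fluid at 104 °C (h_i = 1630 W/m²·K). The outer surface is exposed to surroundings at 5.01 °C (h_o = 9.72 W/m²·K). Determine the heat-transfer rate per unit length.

Resistance network (inner→outer):
  R'_conv,in = 1/(2πr h) = 1/(2π·0.0525·1630) = 0.001860 m·K/W
  R'_carbon steel = ln(0.0574/0.0525)/(2πk) = 0.08923/(2π·44.9) = 3.163×10^-4 m·K/W
  R'_phenolic foam = ln(0.0883/0.0574)/(2πk) = 0.4307/(2π·0.0222) = 3.088 m·K/W
  R'_conv,out = 1/(2πr h) = 1/(2π·0.0883·9.72) = 0.1854 m·K/W
ΣR = 0.001860 + 3.163×10^-4 + 3.088 + 0.1854 = 3.276 m·K/W
Q' = ΔT/ΣR = (104 °C − 5.01 °C)/3.276 = 30.2 W/m

Q' = 30.2 W/m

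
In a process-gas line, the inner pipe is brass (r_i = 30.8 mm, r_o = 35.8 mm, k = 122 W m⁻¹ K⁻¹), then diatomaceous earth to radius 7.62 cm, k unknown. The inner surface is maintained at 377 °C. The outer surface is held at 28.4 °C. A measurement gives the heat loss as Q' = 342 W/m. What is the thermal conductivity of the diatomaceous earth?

ΣR = ΔT/Q' = |377 − 28.4|/342 = 1.019 m·K/W
Known resistances:
  R'_brass = ln(0.0358/0.0308)/(2πk) = 0.1504/(2π·122) = 1.962×10^-4 m·K/W
R_diatomaceous earth = ΣR − ΣR_known = 1.019 − 1.962×10^-4 = 1.019 m·K/W
ln(r₂/r₁)/(2πk) = 1.019 ⇒ k = 0.7554/(2π·1.019) = 0.118 W/m·K

k = 0.118 W/m·K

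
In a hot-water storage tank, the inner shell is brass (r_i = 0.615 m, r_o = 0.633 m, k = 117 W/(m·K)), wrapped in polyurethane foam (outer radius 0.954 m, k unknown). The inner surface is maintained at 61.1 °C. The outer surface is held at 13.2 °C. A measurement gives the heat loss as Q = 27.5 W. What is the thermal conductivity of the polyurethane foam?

k = 0.0243 W/m·K

ΣR = ΔT/Q = |61.1 − 13.2|/27.5 = 1.742 K/W
Known resistances:
  R_brass = (1/0.615 − 1/0.633)/(4πk) = 0.04624/(4π·117) = 3.145×10^-5 K/W
R_polyurethane foam = ΣR − ΣR_known = 1.742 − 3.145×10^-5 = 1.742 K/W
(1/r₁−1/r₂)/(4πk) = 1.742 ⇒ k = 0.5316/(4π·1.742) = 0.0243 W/m·K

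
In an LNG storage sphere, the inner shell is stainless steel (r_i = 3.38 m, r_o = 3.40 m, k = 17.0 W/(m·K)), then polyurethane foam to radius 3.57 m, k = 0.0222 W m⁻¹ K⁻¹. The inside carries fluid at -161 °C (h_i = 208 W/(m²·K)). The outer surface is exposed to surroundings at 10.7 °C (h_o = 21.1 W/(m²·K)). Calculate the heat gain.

Q = 3400 W

Treat each layer as a resistance in series:
  R_conv,in = 1/(4πr²h) = 1/(4π·3.38²·208) = 3.349×10^-5 K/W
  R_stainless steel = (1/3.38 − 1/3.40)/(4πk) = 0.001740/(4π·17.0) = 8.147×10^-6 K/W
  R_polyurethane foam = (1/3.40 − 1/3.57)/(4πk) = 0.01401/(4π·0.0222) = 0.05020 K/W
  R_conv,out = 1/(4πr²h) = 1/(4π·3.57²·21.1) = 2.959×10^-4 K/W
ΣR = 3.349×10^-5 + 8.147×10^-6 + 0.05020 + 2.959×10^-4 = 0.05054 K/W
Q = ΔT/ΣR = (-161 °C − 10.7 °C)/0.05054 = -3400 W
(Negative Q ⇒ heat flows inward; heat gain = 3400 W.)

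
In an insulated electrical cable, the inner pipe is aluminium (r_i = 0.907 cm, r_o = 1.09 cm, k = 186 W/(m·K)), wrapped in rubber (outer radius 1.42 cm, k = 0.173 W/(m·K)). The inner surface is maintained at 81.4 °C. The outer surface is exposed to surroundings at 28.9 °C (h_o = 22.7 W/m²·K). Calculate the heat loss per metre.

Q' = 71.2 W/m

Series thermal resistances, inner to outer:
  R'_aluminium = ln(0.0109/0.00907)/(2πk) = 0.1838/(2π·186) = 1.573×10^-4 m·K/W
  R'_rubber = ln(0.0142/0.0109)/(2πk) = 0.2645/(2π·0.173) = 0.2433 m·K/W
  R'_conv,out = 1/(2πr h) = 1/(2π·0.0142·22.7) = 0.4937 m·K/W
ΣR = 1.573×10^-4 + 0.2433 + 0.4937 = 0.7372 m·K/W
Q' = ΔT/ΣR = (81.4 °C − 28.9 °C)/0.7372 = 71.2 W/m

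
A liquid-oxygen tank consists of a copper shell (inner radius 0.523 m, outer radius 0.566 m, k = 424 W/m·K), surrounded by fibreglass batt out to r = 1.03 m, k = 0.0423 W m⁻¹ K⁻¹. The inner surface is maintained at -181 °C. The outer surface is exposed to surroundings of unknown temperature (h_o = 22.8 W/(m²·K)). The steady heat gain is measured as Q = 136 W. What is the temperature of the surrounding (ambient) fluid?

T_out = 23.1 °C

Series resistances:
  R_copper = (1/0.523 − 1/0.566)/(4πk) = 0.1453/(4π·424) = 2.726×10^-5 K/W
  R_fibreglass batt = (1/0.566 − 1/1.03)/(4πk) = 0.7959/(4π·0.0423) = 1.497 K/W
  R_conv,out = 1/(4πr²h) = 1/(4π·1.03²·22.8) = 0.003290 K/W
ΣR = 1.501 K/W
ΔT = Q·ΣR = 136 × 1.501 = 204.1 K
Heat flows inward, so T_out = T_in + ΔT = -181 + 204.1 = 23.1 °C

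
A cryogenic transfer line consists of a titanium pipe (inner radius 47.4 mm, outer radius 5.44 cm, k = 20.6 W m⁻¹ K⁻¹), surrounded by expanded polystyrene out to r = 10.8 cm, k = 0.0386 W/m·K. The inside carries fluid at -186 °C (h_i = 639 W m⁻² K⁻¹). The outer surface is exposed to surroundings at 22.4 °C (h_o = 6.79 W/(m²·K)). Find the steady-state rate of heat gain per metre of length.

Series thermal resistances, inner to outer:
  R'_conv,in = 1/(2πr h) = 1/(2π·0.0474·639) = 0.005255 m·K/W
  R'_titanium = ln(0.0544/0.0474)/(2πk) = 0.1377/(2π·20.6) = 0.001064 m·K/W
  R'_expanded polystyrene = ln(0.108/0.0544)/(2πk) = 0.6858/(2π·0.0386) = 2.828 m·K/W
  R'_conv,out = 1/(2πr h) = 1/(2π·0.108·6.79) = 0.2170 m·K/W
ΣR = 0.005255 + 0.001064 + 2.828 + 0.2170 = 3.051 m·K/W
Q' = ΔT/ΣR = (-186 °C − 22.4 °C)/3.051 = -68.3 W/m
(Negative Q' ⇒ heat flows inward; heat gain = 68.3 W/m.)

Q' = 68.3 W/m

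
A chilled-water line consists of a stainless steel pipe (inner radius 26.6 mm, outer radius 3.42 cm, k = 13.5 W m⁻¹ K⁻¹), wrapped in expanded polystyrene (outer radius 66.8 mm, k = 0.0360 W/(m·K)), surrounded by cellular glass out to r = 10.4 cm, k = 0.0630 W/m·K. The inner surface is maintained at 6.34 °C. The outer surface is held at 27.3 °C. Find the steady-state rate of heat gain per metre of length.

Series thermal resistances, inner to outer:
  R'_stainless steel = ln(0.0342/0.0266)/(2πk) = 0.2513/(2π·13.5) = 0.002963 m·K/W
  R'_expanded polystyrene = ln(0.0668/0.0342)/(2πk) = 0.6695/(2π·0.0360) = 2.960 m·K/W
  R'_cellular glass = ln(0.104/0.0668)/(2πk) = 0.4427/(2π·0.0630) = 1.118 m·K/W
ΣR = 0.002963 + 2.960 + 1.118 = 4.081 m·K/W
Q' = ΔT/ΣR = (6.34 °C − 27.3 °C)/4.081 = -5.14 W/m
(Negative Q' ⇒ heat flows inward; heat gain = 5.14 W/m.)

Q' = 5.14 W/m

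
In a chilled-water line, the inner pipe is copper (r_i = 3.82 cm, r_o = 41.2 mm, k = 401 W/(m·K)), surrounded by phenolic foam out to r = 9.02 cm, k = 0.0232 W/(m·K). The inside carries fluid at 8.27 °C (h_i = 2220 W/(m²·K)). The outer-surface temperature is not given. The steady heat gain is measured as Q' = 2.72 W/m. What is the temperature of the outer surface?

Series resistances:
  R'_conv,in = 1/(2πr h) = 1/(2π·0.0382·2220) = 0.001877 m·K/W
  R'_copper = ln(0.0412/0.0382)/(2πk) = 0.07560/(2π·401) = 3.001×10^-5 m·K/W
  R'_phenolic foam = ln(0.0902/0.0412)/(2πk) = 0.7836/(2π·0.0232) = 5.376 m·K/W
ΣR = 5.377 m·K/W
ΔT = Q'·ΣR = 2.72 × 5.377 = 14.63 K
Heat flows inward, so T_out = T_in + ΔT = 8.27 + 14.63 = 22.9 °C

T_out = 22.9 °C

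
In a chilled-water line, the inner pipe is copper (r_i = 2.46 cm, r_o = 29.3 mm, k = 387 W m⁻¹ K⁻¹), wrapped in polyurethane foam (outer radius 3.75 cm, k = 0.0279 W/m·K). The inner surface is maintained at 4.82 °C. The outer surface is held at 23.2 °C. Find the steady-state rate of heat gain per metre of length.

Q' = 13.1 W/m

Resistance network (inner→outer):
  R'_copper = ln(0.0293/0.0246)/(2πk) = 0.1748/(2π·387) = 7.190×10^-5 m·K/W
  R'_polyurethane foam = ln(0.0375/0.0293)/(2πk) = 0.2468/(2π·0.0279) = 1.408 m·K/W
ΣR = 7.190×10^-5 + 1.408 = 1.408 m·K/W
Q' = ΔT/ΣR = (4.82 °C − 23.2 °C)/1.408 = -13.1 W/m
(Negative Q' ⇒ heat flows inward; heat gain = 13.1 W/m.)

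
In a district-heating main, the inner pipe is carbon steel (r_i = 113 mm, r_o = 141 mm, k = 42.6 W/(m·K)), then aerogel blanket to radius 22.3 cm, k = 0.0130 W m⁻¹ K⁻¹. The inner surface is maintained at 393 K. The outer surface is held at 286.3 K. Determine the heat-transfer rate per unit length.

Q' = 19.0 W/m

Series thermal resistances, inner to outer:
  R'_carbon steel = ln(0.141/0.113)/(2πk) = 0.2214/(2π·42.6) = 8.271×10^-4 m·K/W
  R'_aerogel blanket = ln(0.223/0.141)/(2πk) = 0.4584/(2π·0.0130) = 5.612 m·K/W
ΣR = 8.271×10^-4 + 5.612 = 5.613 m·K/W
Q' = ΔT/ΣR = (393 K − 286.3 K)/5.613 = 19.0 W/m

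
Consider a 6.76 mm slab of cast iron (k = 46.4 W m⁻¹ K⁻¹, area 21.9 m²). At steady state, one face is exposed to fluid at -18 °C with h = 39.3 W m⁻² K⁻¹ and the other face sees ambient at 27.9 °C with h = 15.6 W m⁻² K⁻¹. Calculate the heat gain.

Treat each layer as a resistance in series:
  R_conv,in = 1/(hA) = 1/(39.3·21.9) = 0.001162 K/W
  R_cast iron = L/(kA) = 0.00676/(46.4·21.9) = 6.652×10^-6 K/W
  R_conv,out = 1/(hA) = 1/(15.6·21.9) = 0.002927 K/W
ΣR = 0.001162 + 6.652×10^-6 + 0.002927 = 0.004096 K/W
Q = ΔT/ΣR = (-18 °C − 27.9 °C)/0.004096 = -11200 W
(Negative Q ⇒ heat flows inward; heat gain = 11200 W.)

Q = 11.2 kW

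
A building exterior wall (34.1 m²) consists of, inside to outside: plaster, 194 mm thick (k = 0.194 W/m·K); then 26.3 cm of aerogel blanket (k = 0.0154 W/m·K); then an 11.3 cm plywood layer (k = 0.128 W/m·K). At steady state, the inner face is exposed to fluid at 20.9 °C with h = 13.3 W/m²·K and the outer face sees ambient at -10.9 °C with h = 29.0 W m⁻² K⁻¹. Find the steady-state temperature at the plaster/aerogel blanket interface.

Resistance network (inner→outer):
  R_conv,in = 1/(hA) = 1/(13.3·34.1) = 0.002205 K/W
  R_plaster = L/(kA) = 0.194/(0.194·34.1) = 0.02933 K/W
  R_aerogel blanket = L/(kA) = 0.263/(0.0154·34.1) = 0.5008 K/W
  R_plywood = L/(kA) = 0.113/(0.128·34.1) = 0.02589 K/W
  R_conv,out = 1/(hA) = 1/(29.0·34.1) = 0.001011 K/W
ΣR = 0.002205 + 0.02933 + 0.5008 + 0.02589 + 0.001011 = 0.5592 K/W
Q = ΔT/ΣR = (20.9 °C − -10.9 °C)/0.5592 = 56.87 W
From the inner boundary to the plaster/aerogel blanket interface, ΣR_partial = 0.03154 K/W.
T_interface = T_in − Q·ΣR_partial = 20.9 °C − (56.87)(0.03154) = 19.1 °C

T = 19.1 °C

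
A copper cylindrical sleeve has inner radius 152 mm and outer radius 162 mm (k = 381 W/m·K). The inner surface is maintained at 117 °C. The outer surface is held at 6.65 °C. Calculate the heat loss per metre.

Q' = 4150 kW/m

Q' = 2πk·ΔT/ln(r₂/r₁) = 2π × 381 × 110.35 / ln(0.162/0.152) = 4.15×10^6 W/m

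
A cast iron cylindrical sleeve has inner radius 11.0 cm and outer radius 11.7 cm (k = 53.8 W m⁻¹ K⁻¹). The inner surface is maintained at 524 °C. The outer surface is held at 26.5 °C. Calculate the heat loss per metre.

Q' = 2πk·ΔT/ln(r₂/r₁) = 2π × 53.8 × 497.5 / ln(0.117/0.110) = 2.73×10^6 W/m

Q' = 2.73×10^6 W/m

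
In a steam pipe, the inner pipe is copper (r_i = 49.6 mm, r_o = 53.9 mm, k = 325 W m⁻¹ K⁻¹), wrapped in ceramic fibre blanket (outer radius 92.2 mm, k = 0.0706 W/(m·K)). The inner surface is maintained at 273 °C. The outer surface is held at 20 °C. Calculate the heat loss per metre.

Treat each layer as a resistance in series:
  R'_copper = ln(0.0539/0.0496)/(2πk) = 0.08314/(2π·325) = 4.071×10^-5 m·K/W
  R'_ceramic fibre blanket = ln(0.0922/0.0539)/(2πk) = 0.5368/(2π·0.0706) = 1.210 m·K/W
ΣR = 4.071×10^-5 + 1.210 = 1.210 m·K/W
Q' = ΔT/ΣR = (273 °C − 20 °C)/1.210 = 209 W/m

Q' = 209 W/m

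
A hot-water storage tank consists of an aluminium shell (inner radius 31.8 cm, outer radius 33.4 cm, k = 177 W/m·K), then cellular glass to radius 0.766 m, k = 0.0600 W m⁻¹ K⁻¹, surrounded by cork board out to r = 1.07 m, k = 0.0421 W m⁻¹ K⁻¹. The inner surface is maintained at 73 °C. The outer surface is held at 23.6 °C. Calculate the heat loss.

Resistance network (inner→outer):
  R_aluminium = (1/0.318 − 1/0.334)/(4πk) = 0.1506/(4π·177) = 6.773×10^-5 K/W
  R_cellular glass = (1/0.334 − 1/0.766)/(4πk) = 1.689/(4π·0.0600) = 2.239 K/W
  R_cork board = (1/0.766 − 1/1.07)/(4πk) = 0.3709/(4π·0.0421) = 0.7011 K/W
ΣR = 6.773×10^-5 + 2.239 + 0.7011 = 2.940 K/W
Q = ΔT/ΣR = (73 °C − 23.6 °C)/2.940 = 16.8 W

Q = 16.8 W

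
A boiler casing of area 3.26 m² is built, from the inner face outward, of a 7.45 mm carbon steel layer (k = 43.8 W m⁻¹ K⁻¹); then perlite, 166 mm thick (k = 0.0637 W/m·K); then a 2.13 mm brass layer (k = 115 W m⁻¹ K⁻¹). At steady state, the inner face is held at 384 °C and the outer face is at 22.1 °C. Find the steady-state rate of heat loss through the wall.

Q = 453 W

Series thermal resistances, inner to outer:
  R_carbon steel = L/(kA) = 0.00745/(43.8·3.26) = 5.218×10^-5 K/W
  R_perlite = L/(kA) = 0.166/(0.0637·3.26) = 0.7994 K/W
  R_brass = L/(kA) = 0.00213/(115·3.26) = 5.682×10^-6 K/W
ΣR = 5.218×10^-5 + 0.7994 + 5.682×10^-6 = 0.7995 K/W
Q = ΔT/ΣR = (384 °C − 22.1 °C)/0.7995 = 453 W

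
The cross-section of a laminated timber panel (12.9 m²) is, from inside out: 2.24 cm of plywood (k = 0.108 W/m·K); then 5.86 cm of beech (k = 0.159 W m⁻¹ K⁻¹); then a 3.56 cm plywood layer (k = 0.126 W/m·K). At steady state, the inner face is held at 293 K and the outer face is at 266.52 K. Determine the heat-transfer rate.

Treat each layer as a resistance in series:
  R_plywood = L/(kA) = 0.0224/(0.108·12.9) = 0.01608 K/W
  R_beech = L/(kA) = 0.0586/(0.159·12.9) = 0.02857 K/W
  R_plywood = L/(kA) = 0.0356/(0.126·12.9) = 0.02190 K/W
ΣR = 0.01608 + 0.02857 + 0.02190 = 0.06655 K/W
Q = ΔT/ΣR = (293 K − 266.52 K)/0.06655 = 398 W

Q = 398 W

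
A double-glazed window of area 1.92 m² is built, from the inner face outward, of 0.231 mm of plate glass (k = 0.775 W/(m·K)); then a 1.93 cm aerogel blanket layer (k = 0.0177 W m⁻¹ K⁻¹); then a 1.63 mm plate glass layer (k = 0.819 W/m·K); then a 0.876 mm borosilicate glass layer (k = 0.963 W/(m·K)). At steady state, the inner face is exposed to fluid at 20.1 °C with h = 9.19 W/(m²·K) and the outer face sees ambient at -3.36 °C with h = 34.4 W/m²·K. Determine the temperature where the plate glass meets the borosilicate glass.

T = -2.79 °C

Treat each layer as a resistance in series:
  R_conv,in = 1/(hA) = 1/(9.19·1.92) = 0.05667 K/W
  R_plate glass = L/(kA) = 2.31×10^-4/(0.775·1.92) = 1.552×10^-4 K/W
  R_aerogel blanket = L/(kA) = 0.0193/(0.0177·1.92) = 0.5679 K/W
  R_plate glass = L/(kA) = 0.00163/(0.819·1.92) = 0.001037 K/W
  R_borosilicate glass = L/(kA) = 8.76×10^-4/(0.963·1.92) = 4.738×10^-4 K/W
  R_conv,out = 1/(hA) = 1/(34.4·1.92) = 0.01514 K/W
ΣR = 0.05667 + 1.552×10^-4 + 0.5679 + 0.001037 + 4.738×10^-4 + 0.01514 = 0.6414 K/W
Q = ΔT/ΣR = (20.1 °C − -3.36 °C)/0.6414 = 36.58 W
From the inner boundary to the plate glass/borosilicate glass interface, ΣR_partial = 0.6258 K/W.
T_interface = T_in − Q·ΣR_partial = 20.1 °C − (36.58)(0.6258) = -2.79 °C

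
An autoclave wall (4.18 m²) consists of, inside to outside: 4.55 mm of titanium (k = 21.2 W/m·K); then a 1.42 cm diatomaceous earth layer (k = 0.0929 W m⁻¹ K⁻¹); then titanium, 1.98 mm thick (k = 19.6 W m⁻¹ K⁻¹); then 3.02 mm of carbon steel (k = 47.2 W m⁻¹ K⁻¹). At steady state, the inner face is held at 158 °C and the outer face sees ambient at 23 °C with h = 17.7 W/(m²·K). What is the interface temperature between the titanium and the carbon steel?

T = 59.4 °C

Resistance network (inner→outer):
  R_titanium = L/(kA) = 0.00455/(21.2·4.18) = 5.135×10^-5 K/W
  R_diatomaceous earth = L/(kA) = 0.0142/(0.0929·4.18) = 0.03657 K/W
  R_titanium = L/(kA) = 0.00198/(19.6·4.18) = 2.417×10^-5 K/W
  R_carbon steel = L/(kA) = 0.00302/(47.2·4.18) = 1.531×10^-5 K/W
  R_conv,out = 1/(hA) = 1/(17.7·4.18) = 0.01352 K/W
ΣR = 5.135×10^-5 + 0.03657 + 2.417×10^-5 + 1.531×10^-5 + 0.01352 = 0.05018 K/W
Q = ΔT/ΣR = (158 °C − 23 °C)/0.05018 = 2690 W
From the inner boundary to the titanium/carbon steel interface, ΣR_partial = 0.03665 K/W.
T_interface = T_in − Q·ΣR_partial = 158 °C − (2690)(0.03665) = 59.4 °C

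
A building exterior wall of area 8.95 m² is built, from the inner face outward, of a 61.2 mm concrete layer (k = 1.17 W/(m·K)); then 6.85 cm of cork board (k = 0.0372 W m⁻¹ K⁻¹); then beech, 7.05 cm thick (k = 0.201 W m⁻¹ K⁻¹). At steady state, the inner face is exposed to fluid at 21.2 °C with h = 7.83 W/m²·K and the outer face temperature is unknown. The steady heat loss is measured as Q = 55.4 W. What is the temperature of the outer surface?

T_out = 6.52 °C

Series resistances:
  R_conv,in = 1/(hA) = 1/(7.83·8.95) = 0.01427 K/W
  R_concrete = L/(kA) = 0.0612/(1.17·8.95) = 0.005844 K/W
  R_cork board = L/(kA) = 0.0685/(0.0372·8.95) = 0.2057 K/W
  R_beech = L/(kA) = 0.0705/(0.201·8.95) = 0.03919 K/W
ΣR = 0.2650 K/W
ΔT = Q·ΣR = 55.4 × 0.2650 = 14.68 K
Heat flows outward, so T_out = T_in − ΔT = 21.2 − 14.68 = 6.52 °C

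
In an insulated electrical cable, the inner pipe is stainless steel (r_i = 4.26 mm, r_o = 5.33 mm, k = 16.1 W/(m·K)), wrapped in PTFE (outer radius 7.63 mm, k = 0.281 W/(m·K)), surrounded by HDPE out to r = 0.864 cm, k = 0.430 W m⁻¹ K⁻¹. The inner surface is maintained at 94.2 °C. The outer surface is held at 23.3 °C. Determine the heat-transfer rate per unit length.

Q' = 282 W/m

Series thermal resistances, inner to outer:
  R'_stainless steel = ln(0.00533/0.00426)/(2πk) = 0.2241/(2π·16.1) = 0.002215 m·K/W
  R'_PTFE = ln(0.00763/0.00533)/(2πk) = 0.3587/(2π·0.281) = 0.2032 m·K/W
  R'_HDPE = ln(0.00864/0.00763)/(2πk) = 0.1243/(2π·0.430) = 0.04601 m·K/W
ΣR = 0.002215 + 0.2032 + 0.04601 = 0.2514 m·K/W
Q' = ΔT/ΣR = (94.2 °C − 23.3 °C)/0.2514 = 282 W/m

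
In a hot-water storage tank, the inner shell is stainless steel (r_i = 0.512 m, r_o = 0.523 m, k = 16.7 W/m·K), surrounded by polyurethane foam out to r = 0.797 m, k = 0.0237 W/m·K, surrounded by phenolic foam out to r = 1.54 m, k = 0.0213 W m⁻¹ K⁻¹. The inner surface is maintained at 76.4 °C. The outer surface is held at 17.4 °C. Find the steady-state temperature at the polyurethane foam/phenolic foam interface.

Series thermal resistances, inner to outer:
  R_stainless steel = (1/0.512 − 1/0.523)/(4πk) = 0.04108/(4π·16.7) = 1.957×10^-4 K/W
  R_polyurethane foam = (1/0.523 − 1/0.797)/(4πk) = 0.6573/(4π·0.0237) = 2.207 K/W
  R_phenolic foam = (1/0.797 − 1/1.54)/(4πk) = 0.6054/(4π·0.0213) = 2.262 K/W
ΣR = 1.957×10^-4 + 2.207 + 2.262 = 4.469 K/W
Q = ΔT/ΣR = (76.4 °C − 17.4 °C)/4.469 = 13.20 W
From the inner boundary to the polyurethane foam/phenolic foam interface, ΣR_partial = 2.207 K/W.
T_interface = T_in − Q·ΣR_partial = 76.4 °C − (13.20)(2.207) = 47.3 °C

T = 47.3 °C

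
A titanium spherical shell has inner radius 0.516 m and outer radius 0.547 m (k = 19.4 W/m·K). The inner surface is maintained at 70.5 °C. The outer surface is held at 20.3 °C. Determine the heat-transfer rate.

Q = 111 kW

Q = 4πk·ΔT/(1/r₁ − 1/r₂) = 4π × 19.4 × 50.2 / (1/0.516 − 1/0.547) = 1.11×10^5 W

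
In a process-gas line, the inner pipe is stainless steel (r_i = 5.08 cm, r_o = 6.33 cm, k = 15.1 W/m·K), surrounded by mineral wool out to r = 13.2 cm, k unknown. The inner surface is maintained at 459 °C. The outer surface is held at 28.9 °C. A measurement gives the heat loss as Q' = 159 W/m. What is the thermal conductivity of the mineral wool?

k = 0.0433 W/m·K

ΣR = ΔT/Q' = |459 − 28.9|/159 = 2.705 m·K/W
Known resistances:
  R'_stainless steel = ln(0.0633/0.0508)/(2πk) = 0.2200/(2π·15.1) = 0.002319 m·K/W
R_mineral wool = ΣR − ΣR_known = 2.705 − 0.002319 = 2.703 m·K/W
ln(r₂/r₁)/(2πk) = 2.703 ⇒ k = 0.7349/(2π·2.703) = 0.0433 W/m·K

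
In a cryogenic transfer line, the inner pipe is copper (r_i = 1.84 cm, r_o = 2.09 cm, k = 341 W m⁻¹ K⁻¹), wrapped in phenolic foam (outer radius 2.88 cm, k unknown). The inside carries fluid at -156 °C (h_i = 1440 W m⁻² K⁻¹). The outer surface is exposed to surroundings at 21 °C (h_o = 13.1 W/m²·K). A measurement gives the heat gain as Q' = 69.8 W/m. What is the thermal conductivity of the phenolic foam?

ΣR = ΔT/Q' = |-156 − 21|/69.8 = 2.536 m·K/W
Known resistances:
  R'_conv,in = 1/(2πr h) = 1/(2π·0.0184·1440) = 0.006007 m·K/W
  R'_copper = ln(0.0209/0.0184)/(2πk) = 0.1274/(2π·341) = 5.946×10^-5 m·K/W
  R'_conv,out = 1/(2πr h) = 1/(2π·0.0288·13.1) = 0.4218 m·K/W
R_phenolic foam = ΣR − ΣR_known = 2.536 − 0.4279 = 2.108 m·K/W
ln(r₂/r₁)/(2πk) = 2.108 ⇒ k = 0.3206/(2π·2.108) = 0.0242 W/m·K

k = 0.0242 W/m·K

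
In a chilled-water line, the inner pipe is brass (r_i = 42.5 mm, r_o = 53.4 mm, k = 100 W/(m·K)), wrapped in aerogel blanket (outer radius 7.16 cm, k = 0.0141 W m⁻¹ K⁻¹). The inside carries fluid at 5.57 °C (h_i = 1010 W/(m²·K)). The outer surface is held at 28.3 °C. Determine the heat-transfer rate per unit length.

Resistance network (inner→outer):
  R'_conv,in = 1/(2πr h) = 1/(2π·0.0425·1010) = 0.003708 m·K/W
  R'_brass = ln(0.0534/0.0425)/(2πk) = 0.2283/(2π·100) = 3.634×10^-4 m·K/W
  R'_aerogel blanket = ln(0.0716/0.0534)/(2πk) = 0.2933/(2π·0.0141) = 3.310 m·K/W
ΣR = 0.003708 + 3.634×10^-4 + 3.310 = 3.314 m·K/W
Q' = ΔT/ΣR = (5.57 °C − 28.3 °C)/3.314 = -6.86 W/m
(Negative Q' ⇒ heat flows inward; heat gain = 6.86 W/m.)

Q' = 6.86 W/m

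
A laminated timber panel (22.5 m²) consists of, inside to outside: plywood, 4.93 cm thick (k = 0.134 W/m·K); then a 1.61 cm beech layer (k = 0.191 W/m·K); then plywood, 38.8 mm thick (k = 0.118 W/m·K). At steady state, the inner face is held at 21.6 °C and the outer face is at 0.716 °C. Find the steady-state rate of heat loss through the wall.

Series thermal resistances, inner to outer:
  R_plywood = L/(kA) = 0.0493/(0.134·22.5) = 0.01635 K/W
  R_beech = L/(kA) = 0.0161/(0.191·22.5) = 0.003746 K/W
  R_plywood = L/(kA) = 0.0388/(0.118·22.5) = 0.01461 K/W
ΣR = 0.01635 + 0.003746 + 0.01461 = 0.03471 K/W
Q = ΔT/ΣR = (21.6 °C − 0.716 °C)/0.03471 = 602 W

Q = 602 W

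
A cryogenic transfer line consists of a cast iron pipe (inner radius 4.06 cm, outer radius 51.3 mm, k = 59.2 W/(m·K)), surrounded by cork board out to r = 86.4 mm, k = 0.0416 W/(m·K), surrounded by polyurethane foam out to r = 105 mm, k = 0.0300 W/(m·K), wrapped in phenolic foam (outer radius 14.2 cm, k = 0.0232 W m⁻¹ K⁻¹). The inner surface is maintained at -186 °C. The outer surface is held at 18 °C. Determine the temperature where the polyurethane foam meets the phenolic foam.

Resistance network (inner→outer):
  R'_cast iron = ln(0.0513/0.0406)/(2πk) = 0.2339/(2π·59.2) = 6.289×10^-4 m·K/W
  R'_cork board = ln(0.0864/0.0513)/(2πk) = 0.5213/(2π·0.0416) = 1.994 m·K/W
  R'_polyurethane foam = ln(0.105/0.0864)/(2πk) = 0.1950/(2π·0.0300) = 1.034 m·K/W
  R'_phenolic foam = ln(0.142/0.105)/(2πk) = 0.3019/(2π·0.0232) = 2.071 m·K/W
ΣR = 6.289×10^-4 + 1.994 + 1.034 + 2.071 = 5.100 m·K/W
Q' = ΔT/ΣR = (-186 °C − 18 °C)/5.100 = -40.00 W/m
From the inner boundary to the polyurethane foam/phenolic foam interface, ΣR_partial = 3.029 m·K/W.
T_interface = T_in − Q'·ΣR_partial = -186 °C − (-40.00)(3.029) = -64.8 °C

T = -64.8 °C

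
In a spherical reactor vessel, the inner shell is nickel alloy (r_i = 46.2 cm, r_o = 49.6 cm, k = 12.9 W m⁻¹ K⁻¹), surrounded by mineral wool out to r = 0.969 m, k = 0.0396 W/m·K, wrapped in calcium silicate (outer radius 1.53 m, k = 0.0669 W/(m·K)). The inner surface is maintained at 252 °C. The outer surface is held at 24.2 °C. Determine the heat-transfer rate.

Q = 93.8 W

Resistance network (inner→outer):
  R_nickel alloy = (1/0.462 − 1/0.496)/(4πk) = 0.1484/(4π·12.9) = 9.153×10^-4 K/W
  R_mineral wool = (1/0.496 − 1/0.969)/(4πk) = 0.9841/(4π·0.0396) = 1.978 K/W
  R_calcium silicate = (1/0.969 − 1/1.53)/(4πk) = 0.3784/(4π·0.0669) = 0.4501 K/W
ΣR = 9.153×10^-4 + 1.978 + 0.4501 = 2.429 K/W
Q = ΔT/ΣR = (252 °C − 24.2 °C)/2.429 = 93.8 W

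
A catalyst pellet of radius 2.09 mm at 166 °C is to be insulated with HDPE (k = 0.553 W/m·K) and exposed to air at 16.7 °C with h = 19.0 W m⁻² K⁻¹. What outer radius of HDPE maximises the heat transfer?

r_cr = 5.82 cm

For a sphere, r_cr = 2k_ins/h = 2·0.553/19.0 = 0.0582 m = 5.82 cm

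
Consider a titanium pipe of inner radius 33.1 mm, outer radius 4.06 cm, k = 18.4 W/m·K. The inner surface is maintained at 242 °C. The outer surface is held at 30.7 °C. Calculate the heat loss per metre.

Q' = 2πk·ΔT/ln(r₂/r₁) = 2π × 18.4 × 211.3 / ln(0.0406/0.0331) = 1.20×10^5 W/m

Q' = 1.20×10^5 W/m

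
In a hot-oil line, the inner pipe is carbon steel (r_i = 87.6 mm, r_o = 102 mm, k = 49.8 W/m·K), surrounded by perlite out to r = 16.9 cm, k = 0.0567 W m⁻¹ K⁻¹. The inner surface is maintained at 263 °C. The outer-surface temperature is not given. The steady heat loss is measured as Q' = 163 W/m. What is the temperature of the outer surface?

T_out = 31.9 °C

Series resistances:
  R'_carbon steel = ln(0.102/0.0876)/(2πk) = 0.1522/(2π·49.8) = 4.864×10^-4 m·K/W
  R'_perlite = ln(0.169/0.102)/(2πk) = 0.5049/(2π·0.0567) = 1.417 m·K/W
ΣR = 1.418 m·K/W
ΔT = Q'·ΣR = 163 × 1.418 = 231.1 K
Heat flows outward, so T_out = T_in − ΔT = 263 − 231.1 = 31.9 °C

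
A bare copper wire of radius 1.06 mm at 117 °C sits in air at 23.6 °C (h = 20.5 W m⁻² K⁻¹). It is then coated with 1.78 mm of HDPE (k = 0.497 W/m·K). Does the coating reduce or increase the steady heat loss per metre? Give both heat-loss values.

Critical radius for a cylinder: r_cr = k/h = 0.0242 m = 2.42 cm.
Outer radius after coating: r₂ = 0.00106 + 0.00178 = 0.00284 m.
Since r₁ < r_cr and r₂ ≤ r_cr, the coating moves toward the maximum at r_cr — heat loss rises.
Bare: R = 1/(2πr₁h) = 7.324 m·K/W; Q = 93.4/7.324 = 12.8 W/m.
Coated: R = R_cond + R_conv = 3.049 m·K/W; Q = 93.4/3.049 = 30.6 W/m.

increases: 12.8 → 30.6 W/m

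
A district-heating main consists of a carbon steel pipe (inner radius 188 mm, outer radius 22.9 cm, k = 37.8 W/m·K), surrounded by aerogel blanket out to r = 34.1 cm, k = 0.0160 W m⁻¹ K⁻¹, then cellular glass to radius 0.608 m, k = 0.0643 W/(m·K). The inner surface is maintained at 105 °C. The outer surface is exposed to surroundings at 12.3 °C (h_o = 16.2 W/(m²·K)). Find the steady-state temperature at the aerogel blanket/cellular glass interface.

Resistance network (inner→outer):
  R'_carbon steel = ln(0.229/0.188)/(2πk) = 0.1973/(2π·37.8) = 8.306×10^-4 m·K/W
  R'_aerogel blanket = ln(0.341/0.229)/(2πk) = 0.3982/(2π·0.0160) = 3.961 m·K/W
  R'_cellular glass = ln(0.608/0.341)/(2πk) = 0.5783/(2π·0.0643) = 1.431 m·K/W
  R'_conv,out = 1/(2πr h) = 1/(2π·0.608·16.2) = 0.01616 m·K/W
ΣR = 8.306×10^-4 + 3.961 + 1.431 + 0.01616 = 5.409 m·K/W
Q' = ΔT/ΣR = (105 °C − 12.3 °C)/5.409 = 17.14 W/m
From the inner boundary to the aerogel blanket/cellular glass interface, ΣR_partial = 3.962 m·K/W.
T_interface = T_in − Q'·ΣR_partial = 105 °C − (17.14)(3.962) = 37.1 °C

T = 37.1 °C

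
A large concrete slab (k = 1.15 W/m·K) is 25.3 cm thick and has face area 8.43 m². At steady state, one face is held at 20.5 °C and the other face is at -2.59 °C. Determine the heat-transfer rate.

Q = kA·ΔT/L = 1.15 × 8.43 × |20.5 °C − -2.59 °C| / 0.253 = 885 W

Q = 885 W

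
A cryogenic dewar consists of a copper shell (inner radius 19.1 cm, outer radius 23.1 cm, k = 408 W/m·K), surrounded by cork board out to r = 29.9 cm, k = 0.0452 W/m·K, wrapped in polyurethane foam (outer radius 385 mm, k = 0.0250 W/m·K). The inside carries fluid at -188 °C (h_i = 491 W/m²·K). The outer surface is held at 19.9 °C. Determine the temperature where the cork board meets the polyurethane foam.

Series thermal resistances, inner to outer:
  R_conv,in = 1/(4πr²h) = 1/(4π·0.191²·491) = 0.004443 K/W
  R_copper = (1/0.191 − 1/0.231)/(4πk) = 0.9066/(4π·408) = 1.768×10^-4 K/W
  R_cork board = (1/0.231 − 1/0.299)/(4πk) = 0.9845/(4π·0.0452) = 1.733 K/W
  R_polyurethane foam = (1/0.299 − 1/0.385)/(4πk) = 0.7471/(4π·0.0250) = 2.378 K/W
ΣR = 0.004443 + 1.768×10^-4 + 1.733 + 2.378 = 4.116 K/W
Q = ΔT/ΣR = (-188 °C − 19.9 °C)/4.116 = -50.51 W
From the inner boundary to the cork board/polyurethane foam interface, ΣR_partial = 1.738 K/W.
T_interface = T_in − Q·ΣR_partial = -188 °C − (-50.51)(1.738) = -100 °C

T = -100 °C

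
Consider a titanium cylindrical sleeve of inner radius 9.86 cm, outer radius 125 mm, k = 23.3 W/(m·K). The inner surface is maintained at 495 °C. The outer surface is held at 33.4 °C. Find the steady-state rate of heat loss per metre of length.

Q' = 2πk·ΔT/ln(r₂/r₁) = 2π × 23.3 × 461.6 / ln(0.125/0.0986) = 2.85×10^5 W/m

Q' = 285 kW/m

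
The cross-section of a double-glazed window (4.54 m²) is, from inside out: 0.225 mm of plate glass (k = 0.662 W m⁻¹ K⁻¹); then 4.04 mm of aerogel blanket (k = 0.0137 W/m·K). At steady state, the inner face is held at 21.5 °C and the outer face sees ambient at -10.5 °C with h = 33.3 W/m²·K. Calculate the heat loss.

Treat each layer as a resistance in series:
  R_plate glass = L/(kA) = 2.25×10^-4/(0.662·4.54) = 7.486×10^-5 K/W
  R_aerogel blanket = L/(kA) = 0.00404/(0.0137·4.54) = 0.06495 K/W
  R_conv,out = 1/(hA) = 1/(33.3·4.54) = 0.006615 K/W
ΣR = 7.486×10^-5 + 0.06495 + 0.006615 = 0.07164 K/W
Q = ΔT/ΣR = (21.5 °C − -10.5 °C)/0.07164 = 447 W

Q = 447 W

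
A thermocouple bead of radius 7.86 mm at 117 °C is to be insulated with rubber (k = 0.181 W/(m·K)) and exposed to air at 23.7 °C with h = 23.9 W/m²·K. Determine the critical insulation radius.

r_cr = 1.51 cm

For a sphere, r_cr = 2k_ins/h = 2·0.181/23.9 = 0.0151 m = 1.51 cm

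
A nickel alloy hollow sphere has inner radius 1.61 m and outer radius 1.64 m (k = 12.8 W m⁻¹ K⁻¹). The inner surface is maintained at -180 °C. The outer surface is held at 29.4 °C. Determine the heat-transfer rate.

Q = 2960 kW

Q = 4πk·ΔT/(1/r₁ − 1/r₂) = 4π × 12.8 × 209.4 / (1/1.61 − 1/1.64) = 2.96×10^6 W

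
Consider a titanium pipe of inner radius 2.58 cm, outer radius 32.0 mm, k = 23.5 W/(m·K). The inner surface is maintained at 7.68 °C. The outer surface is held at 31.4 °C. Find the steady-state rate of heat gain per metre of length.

Q' = 2πk·ΔT/ln(r₂/r₁) = 2π × 23.5 × 23.72 / ln(0.0320/0.0258) = 16300 W/m

Q' = 16300 W/m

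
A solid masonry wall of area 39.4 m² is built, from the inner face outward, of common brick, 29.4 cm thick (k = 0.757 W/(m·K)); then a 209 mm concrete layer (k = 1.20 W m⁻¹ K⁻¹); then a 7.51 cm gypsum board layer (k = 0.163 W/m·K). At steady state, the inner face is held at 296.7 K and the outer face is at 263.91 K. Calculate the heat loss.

Q = 1260 W

Resistance network (inner→outer):
  R_common brick = L/(kA) = 0.294/(0.757·39.4) = 0.009857 K/W
  R_concrete = L/(kA) = 0.209/(1.20·39.4) = 0.004420 K/W
  R_gypsum board = L/(kA) = 0.0751/(0.163·39.4) = 0.01169 K/W
ΣR = 0.009857 + 0.004420 + 0.01169 = 0.02597 K/W
Q = ΔT/ΣR = (296.7 K − 263.91 K)/0.02597 = 1260 W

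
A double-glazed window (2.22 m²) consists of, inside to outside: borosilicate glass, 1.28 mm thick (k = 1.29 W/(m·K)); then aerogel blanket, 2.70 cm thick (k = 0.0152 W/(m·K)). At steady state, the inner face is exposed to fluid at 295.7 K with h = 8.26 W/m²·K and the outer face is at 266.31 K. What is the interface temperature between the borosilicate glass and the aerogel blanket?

Series thermal resistances, inner to outer:
  R_conv,in = 1/(hA) = 1/(8.26·2.22) = 0.05453 K/W
  R_borosilicate glass = L/(kA) = 0.00128/(1.29·2.22) = 4.470×10^-4 K/W
  R_aerogel blanket = L/(kA) = 0.0270/(0.0152·2.22) = 0.8001 K/W
ΣR = 0.05453 + 4.470×10^-4 + 0.8001 = 0.8551 K/W
Q = ΔT/ΣR = (295.7 K − 266.31 K)/0.8551 = 34.37 W
From the inner boundary to the borosilicate glass/aerogel blanket interface, ΣR_partial = 0.05498 K/W.
T_interface = T_in − Q·ΣR_partial = 295.7 K − (34.37)(0.05498) = 293.8 K

T = 293.8 K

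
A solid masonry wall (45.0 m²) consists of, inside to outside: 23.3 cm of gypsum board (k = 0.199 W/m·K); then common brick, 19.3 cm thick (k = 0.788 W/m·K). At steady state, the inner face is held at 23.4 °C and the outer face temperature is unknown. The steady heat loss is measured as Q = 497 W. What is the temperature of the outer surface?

Sum the resistances:
  R_gypsum board = L/(kA) = 0.233/(0.199·45.0) = 0.02602 K/W
  R_common brick = L/(kA) = 0.193/(0.788·45.0) = 0.005443 K/W
ΣR = 0.03146 K/W
ΔT = Q·ΣR = 497 × 0.03146 = 15.64 K
Heat flows outward, so T_out = T_in − ΔT = 23.4 − 15.64 = 7.76 °C

T_out = 7.76 °C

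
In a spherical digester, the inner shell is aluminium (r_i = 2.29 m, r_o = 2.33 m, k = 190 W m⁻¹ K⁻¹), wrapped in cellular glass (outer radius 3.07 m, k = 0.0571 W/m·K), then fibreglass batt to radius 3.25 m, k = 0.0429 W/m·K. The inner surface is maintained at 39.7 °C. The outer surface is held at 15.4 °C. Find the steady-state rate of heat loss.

Q = 137 W

Treat each layer as a resistance in series:
  R_aluminium = (1/2.29 − 1/2.33)/(4πk) = 0.007497/(4π·190) = 3.140×10^-6 K/W
  R_cellular glass = (1/2.33 − 1/3.07)/(4πk) = 0.1035/(4π·0.0571) = 0.1442 K/W
  R_fibreglass batt = (1/3.07 − 1/3.25)/(4πk) = 0.01804/(4π·0.0429) = 0.03346 K/W
ΣR = 3.140×10^-6 + 0.1442 + 0.03346 = 0.1777 K/W
Q = ΔT/ΣR = (39.7 °C − 15.4 °C)/0.1777 = 137 W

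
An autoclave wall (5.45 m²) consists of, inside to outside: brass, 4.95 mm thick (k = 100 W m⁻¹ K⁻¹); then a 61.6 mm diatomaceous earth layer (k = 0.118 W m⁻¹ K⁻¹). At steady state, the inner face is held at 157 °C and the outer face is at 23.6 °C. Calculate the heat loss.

Q = 1390 W

Series thermal resistances, inner to outer:
  R_brass = L/(kA) = 0.00495/(100·5.45) = 9.083×10^-6 K/W
  R_diatomaceous earth = L/(kA) = 0.0616/(0.118·5.45) = 0.09579 K/W
ΣR = 9.083×10^-6 + 0.09579 = 0.09580 K/W
Q = ΔT/ΣR = (157 °C − 23.6 °C)/0.09580 = 1390 W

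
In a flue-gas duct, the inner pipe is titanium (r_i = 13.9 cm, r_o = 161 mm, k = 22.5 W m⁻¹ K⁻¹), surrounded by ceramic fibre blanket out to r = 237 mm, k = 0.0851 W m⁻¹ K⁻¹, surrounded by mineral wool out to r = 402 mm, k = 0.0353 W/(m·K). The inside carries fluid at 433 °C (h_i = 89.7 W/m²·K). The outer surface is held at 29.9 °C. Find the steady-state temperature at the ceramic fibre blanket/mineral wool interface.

Series thermal resistances, inner to outer:
  R'_conv,in = 1/(2πr h) = 1/(2π·0.139·89.7) = 0.01276 m·K/W
  R'_titanium = ln(0.161/0.139)/(2πk) = 0.1469/(2π·22.5) = 0.001039 m·K/W
  R'_ceramic fibre blanket = ln(0.237/0.161)/(2πk) = 0.3867/(2π·0.0851) = 0.7231 m·K/W
  R'_mineral wool = ln(0.402/0.237)/(2πk) = 0.5284/(2π·0.0353) = 2.382 m·K/W
ΣR = 0.01276 + 0.001039 + 0.7231 + 2.382 = 3.119 m·K/W
Q' = ΔT/ΣR = (433 °C − 29.9 °C)/3.119 = 129.2 W/m
From the inner boundary to the ceramic fibre blanket/mineral wool interface, ΣR_partial = 0.7369 m·K/W.
T_interface = T_in − Q'·ΣR_partial = 433 °C − (129.2)(0.7369) = 338 °C

T = 338 °C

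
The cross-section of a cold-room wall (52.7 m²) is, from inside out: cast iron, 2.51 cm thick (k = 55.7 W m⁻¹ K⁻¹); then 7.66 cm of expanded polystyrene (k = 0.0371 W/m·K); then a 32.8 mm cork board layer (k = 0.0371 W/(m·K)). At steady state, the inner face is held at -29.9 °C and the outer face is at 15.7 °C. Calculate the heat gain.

Q = 815 W

Series thermal resistances, inner to outer:
  R_cast iron = L/(kA) = 0.0251/(55.7·52.7) = 8.551×10^-6 K/W
  R_expanded polystyrene = L/(kA) = 0.0766/(0.0371·52.7) = 0.03918 K/W
  R_cork board = L/(kA) = 0.0328/(0.0371·52.7) = 0.01678 K/W
ΣR = 8.551×10^-6 + 0.03918 + 0.01678 = 0.05597 K/W
Q = ΔT/ΣR = (-29.9 °C − 15.7 °C)/0.05597 = -815 W
(Negative Q ⇒ heat flows inward; heat gain = 815 W.)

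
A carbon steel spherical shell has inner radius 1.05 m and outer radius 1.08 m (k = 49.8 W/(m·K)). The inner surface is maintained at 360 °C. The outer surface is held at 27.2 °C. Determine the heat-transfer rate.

Q = 7.87×10^6 W

Q = 4πk·ΔT/(1/r₁ − 1/r₂) = 4π × 49.8 × 332.8 / (1/1.05 − 1/1.08) = 7.87×10^6 W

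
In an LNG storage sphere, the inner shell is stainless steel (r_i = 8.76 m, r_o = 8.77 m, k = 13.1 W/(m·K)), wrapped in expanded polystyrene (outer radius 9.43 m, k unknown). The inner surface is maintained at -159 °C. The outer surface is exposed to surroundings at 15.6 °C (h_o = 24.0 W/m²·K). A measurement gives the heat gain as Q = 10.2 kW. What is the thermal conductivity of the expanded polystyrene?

ΣR = ΔT/Q = |-159 − 15.6|/10200 = 0.01712 K/W
Known resistances:
  R_stainless steel = (1/8.76 − 1/8.77)/(4πk) = 1.302×10^-4/(4π·13.1) = 7.907×10^-7 K/W
  R_conv,out = 1/(4πr²h) = 1/(4π·9.43²·24.0) = 3.729×10^-5 K/W
R_expanded polystyrene = ΣR − ΣR_known = 0.01712 − 3.808×10^-5 = 0.01708 K/W
(1/r₁−1/r₂)/(4πk) = 0.01708 ⇒ k = 0.007981/(4π·0.01708) = 0.0372 W/m·K

k = 0.0372 W/m·K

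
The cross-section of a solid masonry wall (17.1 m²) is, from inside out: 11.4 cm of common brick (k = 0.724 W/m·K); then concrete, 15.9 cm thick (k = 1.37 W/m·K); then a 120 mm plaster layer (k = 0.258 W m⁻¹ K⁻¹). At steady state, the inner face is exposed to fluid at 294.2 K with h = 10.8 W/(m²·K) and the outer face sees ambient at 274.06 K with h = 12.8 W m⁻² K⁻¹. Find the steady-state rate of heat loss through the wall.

Q = 379 W

Resistance network (inner→outer):
  R_conv,in = 1/(hA) = 1/(10.8·17.1) = 0.005415 K/W
  R_common brick = L/(kA) = 0.114/(0.724·17.1) = 0.009208 K/W
  R_concrete = L/(kA) = 0.159/(1.37·17.1) = 0.006787 K/W
  R_plaster = L/(kA) = 0.120/(0.258·17.1) = 0.02720 K/W
  R_conv,out = 1/(hA) = 1/(12.8·17.1) = 0.004569 K/W
ΣR = 0.005415 + 0.009208 + 0.006787 + 0.02720 + 0.004569 = 0.05318 K/W
Q = ΔT/ΣR = (294.2 K − 274.06 K)/0.05318 = 379 W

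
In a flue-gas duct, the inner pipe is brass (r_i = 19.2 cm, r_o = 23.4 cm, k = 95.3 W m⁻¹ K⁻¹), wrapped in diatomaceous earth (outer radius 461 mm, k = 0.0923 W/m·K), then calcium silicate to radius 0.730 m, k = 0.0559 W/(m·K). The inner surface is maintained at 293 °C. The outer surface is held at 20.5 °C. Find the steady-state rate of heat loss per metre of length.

Series thermal resistances, inner to outer:
  R'_brass = ln(0.234/0.192)/(2πk) = 0.1978/(2π·95.3) = 3.304×10^-4 m·K/W
  R'_diatomaceous earth = ln(0.461/0.234)/(2πk) = 0.6781/(2π·0.0923) = 1.169 m·K/W
  R'_calcium silicate = ln(0.730/0.461)/(2πk) = 0.4596/(2π·0.0559) = 1.309 m·K/W
ΣR = 3.304×10^-4 + 1.169 + 1.309 = 2.478 m·K/W
Q' = ΔT/ΣR = (293 °C − 20.5 °C)/2.478 = 110 W/m

Q' = 110 W/m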